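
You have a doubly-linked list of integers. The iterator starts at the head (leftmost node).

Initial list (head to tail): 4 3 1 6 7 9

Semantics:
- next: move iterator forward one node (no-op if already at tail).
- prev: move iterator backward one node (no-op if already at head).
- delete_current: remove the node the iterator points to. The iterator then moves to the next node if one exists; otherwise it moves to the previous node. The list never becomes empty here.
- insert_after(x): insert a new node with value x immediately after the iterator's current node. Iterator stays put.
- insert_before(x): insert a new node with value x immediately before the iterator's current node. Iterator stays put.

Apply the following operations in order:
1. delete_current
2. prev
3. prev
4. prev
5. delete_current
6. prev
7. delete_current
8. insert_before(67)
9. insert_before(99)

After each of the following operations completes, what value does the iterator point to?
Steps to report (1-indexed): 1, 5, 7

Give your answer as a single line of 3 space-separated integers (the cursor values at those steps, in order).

After 1 (delete_current): list=[3, 1, 6, 7, 9] cursor@3
After 2 (prev): list=[3, 1, 6, 7, 9] cursor@3
After 3 (prev): list=[3, 1, 6, 7, 9] cursor@3
After 4 (prev): list=[3, 1, 6, 7, 9] cursor@3
After 5 (delete_current): list=[1, 6, 7, 9] cursor@1
After 6 (prev): list=[1, 6, 7, 9] cursor@1
After 7 (delete_current): list=[6, 7, 9] cursor@6
After 8 (insert_before(67)): list=[67, 6, 7, 9] cursor@6
After 9 (insert_before(99)): list=[67, 99, 6, 7, 9] cursor@6

Answer: 3 1 6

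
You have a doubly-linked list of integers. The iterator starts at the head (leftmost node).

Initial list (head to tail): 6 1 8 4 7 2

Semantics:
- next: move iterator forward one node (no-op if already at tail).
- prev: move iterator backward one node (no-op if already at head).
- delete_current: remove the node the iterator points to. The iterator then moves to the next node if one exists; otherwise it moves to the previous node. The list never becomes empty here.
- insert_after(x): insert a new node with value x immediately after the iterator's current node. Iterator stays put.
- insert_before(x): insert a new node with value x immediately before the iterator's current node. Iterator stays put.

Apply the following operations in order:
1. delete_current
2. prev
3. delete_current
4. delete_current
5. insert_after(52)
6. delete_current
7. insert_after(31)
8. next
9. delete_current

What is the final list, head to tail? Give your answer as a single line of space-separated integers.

After 1 (delete_current): list=[1, 8, 4, 7, 2] cursor@1
After 2 (prev): list=[1, 8, 4, 7, 2] cursor@1
After 3 (delete_current): list=[8, 4, 7, 2] cursor@8
After 4 (delete_current): list=[4, 7, 2] cursor@4
After 5 (insert_after(52)): list=[4, 52, 7, 2] cursor@4
After 6 (delete_current): list=[52, 7, 2] cursor@52
After 7 (insert_after(31)): list=[52, 31, 7, 2] cursor@52
After 8 (next): list=[52, 31, 7, 2] cursor@31
After 9 (delete_current): list=[52, 7, 2] cursor@7

Answer: 52 7 2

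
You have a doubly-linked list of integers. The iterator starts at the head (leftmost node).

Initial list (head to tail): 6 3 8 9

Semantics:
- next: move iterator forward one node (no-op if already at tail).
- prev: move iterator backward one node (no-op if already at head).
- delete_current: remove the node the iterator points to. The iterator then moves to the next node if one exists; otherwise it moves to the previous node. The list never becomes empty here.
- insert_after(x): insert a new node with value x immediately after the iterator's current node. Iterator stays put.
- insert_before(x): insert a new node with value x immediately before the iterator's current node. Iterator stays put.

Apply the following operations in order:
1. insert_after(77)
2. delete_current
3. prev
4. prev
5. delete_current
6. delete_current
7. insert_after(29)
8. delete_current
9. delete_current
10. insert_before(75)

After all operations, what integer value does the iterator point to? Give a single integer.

After 1 (insert_after(77)): list=[6, 77, 3, 8, 9] cursor@6
After 2 (delete_current): list=[77, 3, 8, 9] cursor@77
After 3 (prev): list=[77, 3, 8, 9] cursor@77
After 4 (prev): list=[77, 3, 8, 9] cursor@77
After 5 (delete_current): list=[3, 8, 9] cursor@3
After 6 (delete_current): list=[8, 9] cursor@8
After 7 (insert_after(29)): list=[8, 29, 9] cursor@8
After 8 (delete_current): list=[29, 9] cursor@29
After 9 (delete_current): list=[9] cursor@9
After 10 (insert_before(75)): list=[75, 9] cursor@9

Answer: 9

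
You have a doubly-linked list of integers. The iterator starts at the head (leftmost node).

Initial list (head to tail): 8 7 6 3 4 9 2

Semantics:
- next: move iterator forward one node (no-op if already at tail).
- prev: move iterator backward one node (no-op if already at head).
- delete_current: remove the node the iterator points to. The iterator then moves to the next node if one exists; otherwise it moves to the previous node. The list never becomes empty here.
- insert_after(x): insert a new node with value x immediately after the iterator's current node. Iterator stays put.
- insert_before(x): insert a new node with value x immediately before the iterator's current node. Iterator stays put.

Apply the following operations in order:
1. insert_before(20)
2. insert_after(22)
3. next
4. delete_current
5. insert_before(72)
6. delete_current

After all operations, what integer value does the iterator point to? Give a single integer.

After 1 (insert_before(20)): list=[20, 8, 7, 6, 3, 4, 9, 2] cursor@8
After 2 (insert_after(22)): list=[20, 8, 22, 7, 6, 3, 4, 9, 2] cursor@8
After 3 (next): list=[20, 8, 22, 7, 6, 3, 4, 9, 2] cursor@22
After 4 (delete_current): list=[20, 8, 7, 6, 3, 4, 9, 2] cursor@7
After 5 (insert_before(72)): list=[20, 8, 72, 7, 6, 3, 4, 9, 2] cursor@7
After 6 (delete_current): list=[20, 8, 72, 6, 3, 4, 9, 2] cursor@6

Answer: 6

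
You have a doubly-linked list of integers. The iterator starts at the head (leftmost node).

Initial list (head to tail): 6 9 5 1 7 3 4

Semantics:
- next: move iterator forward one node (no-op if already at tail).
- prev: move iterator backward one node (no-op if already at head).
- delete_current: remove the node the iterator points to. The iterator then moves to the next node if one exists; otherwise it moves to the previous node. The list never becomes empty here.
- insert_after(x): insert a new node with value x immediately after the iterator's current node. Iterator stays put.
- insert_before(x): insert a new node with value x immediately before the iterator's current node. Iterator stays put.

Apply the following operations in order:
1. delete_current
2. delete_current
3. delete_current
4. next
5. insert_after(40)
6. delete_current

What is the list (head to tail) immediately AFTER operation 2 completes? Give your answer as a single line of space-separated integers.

After 1 (delete_current): list=[9, 5, 1, 7, 3, 4] cursor@9
After 2 (delete_current): list=[5, 1, 7, 3, 4] cursor@5

Answer: 5 1 7 3 4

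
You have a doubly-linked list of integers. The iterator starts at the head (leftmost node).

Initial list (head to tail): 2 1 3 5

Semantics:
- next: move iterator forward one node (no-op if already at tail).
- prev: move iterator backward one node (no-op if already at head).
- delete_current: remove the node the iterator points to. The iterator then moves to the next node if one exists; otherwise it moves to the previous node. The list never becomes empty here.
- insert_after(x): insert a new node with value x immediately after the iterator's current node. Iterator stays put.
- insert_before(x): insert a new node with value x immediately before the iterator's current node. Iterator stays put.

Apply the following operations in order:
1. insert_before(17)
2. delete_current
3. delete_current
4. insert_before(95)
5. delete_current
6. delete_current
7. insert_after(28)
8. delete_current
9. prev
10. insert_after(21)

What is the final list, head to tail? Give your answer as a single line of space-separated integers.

After 1 (insert_before(17)): list=[17, 2, 1, 3, 5] cursor@2
After 2 (delete_current): list=[17, 1, 3, 5] cursor@1
After 3 (delete_current): list=[17, 3, 5] cursor@3
After 4 (insert_before(95)): list=[17, 95, 3, 5] cursor@3
After 5 (delete_current): list=[17, 95, 5] cursor@5
After 6 (delete_current): list=[17, 95] cursor@95
After 7 (insert_after(28)): list=[17, 95, 28] cursor@95
After 8 (delete_current): list=[17, 28] cursor@28
After 9 (prev): list=[17, 28] cursor@17
After 10 (insert_after(21)): list=[17, 21, 28] cursor@17

Answer: 17 21 28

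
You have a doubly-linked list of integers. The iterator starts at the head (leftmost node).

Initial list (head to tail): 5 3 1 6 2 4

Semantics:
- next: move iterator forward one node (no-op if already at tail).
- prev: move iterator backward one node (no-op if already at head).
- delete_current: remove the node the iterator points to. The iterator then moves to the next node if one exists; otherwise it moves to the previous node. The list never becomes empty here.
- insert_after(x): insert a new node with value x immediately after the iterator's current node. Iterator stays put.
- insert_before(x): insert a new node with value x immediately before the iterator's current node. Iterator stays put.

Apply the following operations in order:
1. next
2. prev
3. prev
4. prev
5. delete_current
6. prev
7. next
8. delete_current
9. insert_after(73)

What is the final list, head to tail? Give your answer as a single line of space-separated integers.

Answer: 3 6 73 2 4

Derivation:
After 1 (next): list=[5, 3, 1, 6, 2, 4] cursor@3
After 2 (prev): list=[5, 3, 1, 6, 2, 4] cursor@5
After 3 (prev): list=[5, 3, 1, 6, 2, 4] cursor@5
After 4 (prev): list=[5, 3, 1, 6, 2, 4] cursor@5
After 5 (delete_current): list=[3, 1, 6, 2, 4] cursor@3
After 6 (prev): list=[3, 1, 6, 2, 4] cursor@3
After 7 (next): list=[3, 1, 6, 2, 4] cursor@1
After 8 (delete_current): list=[3, 6, 2, 4] cursor@6
After 9 (insert_after(73)): list=[3, 6, 73, 2, 4] cursor@6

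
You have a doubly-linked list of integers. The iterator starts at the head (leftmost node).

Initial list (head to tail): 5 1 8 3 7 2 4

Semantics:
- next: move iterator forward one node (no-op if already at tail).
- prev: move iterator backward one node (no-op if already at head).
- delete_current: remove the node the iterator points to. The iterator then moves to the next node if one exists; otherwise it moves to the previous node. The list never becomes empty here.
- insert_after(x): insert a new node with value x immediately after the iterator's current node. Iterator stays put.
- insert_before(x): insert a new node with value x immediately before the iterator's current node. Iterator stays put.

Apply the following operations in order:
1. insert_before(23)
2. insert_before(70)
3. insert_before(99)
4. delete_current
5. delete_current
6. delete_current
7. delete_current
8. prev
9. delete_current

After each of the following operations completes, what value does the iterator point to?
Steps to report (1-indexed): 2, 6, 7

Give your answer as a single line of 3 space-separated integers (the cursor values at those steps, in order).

Answer: 5 3 7

Derivation:
After 1 (insert_before(23)): list=[23, 5, 1, 8, 3, 7, 2, 4] cursor@5
After 2 (insert_before(70)): list=[23, 70, 5, 1, 8, 3, 7, 2, 4] cursor@5
After 3 (insert_before(99)): list=[23, 70, 99, 5, 1, 8, 3, 7, 2, 4] cursor@5
After 4 (delete_current): list=[23, 70, 99, 1, 8, 3, 7, 2, 4] cursor@1
After 5 (delete_current): list=[23, 70, 99, 8, 3, 7, 2, 4] cursor@8
After 6 (delete_current): list=[23, 70, 99, 3, 7, 2, 4] cursor@3
After 7 (delete_current): list=[23, 70, 99, 7, 2, 4] cursor@7
After 8 (prev): list=[23, 70, 99, 7, 2, 4] cursor@99
After 9 (delete_current): list=[23, 70, 7, 2, 4] cursor@7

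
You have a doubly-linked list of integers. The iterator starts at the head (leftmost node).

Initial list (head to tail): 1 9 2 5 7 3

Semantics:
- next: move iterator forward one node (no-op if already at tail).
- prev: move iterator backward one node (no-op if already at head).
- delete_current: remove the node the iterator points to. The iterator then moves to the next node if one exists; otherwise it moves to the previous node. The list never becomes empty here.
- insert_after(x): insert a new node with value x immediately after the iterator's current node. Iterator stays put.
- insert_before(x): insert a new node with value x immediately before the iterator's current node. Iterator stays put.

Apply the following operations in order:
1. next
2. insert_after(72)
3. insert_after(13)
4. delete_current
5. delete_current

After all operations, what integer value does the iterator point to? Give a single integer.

After 1 (next): list=[1, 9, 2, 5, 7, 3] cursor@9
After 2 (insert_after(72)): list=[1, 9, 72, 2, 5, 7, 3] cursor@9
After 3 (insert_after(13)): list=[1, 9, 13, 72, 2, 5, 7, 3] cursor@9
After 4 (delete_current): list=[1, 13, 72, 2, 5, 7, 3] cursor@13
After 5 (delete_current): list=[1, 72, 2, 5, 7, 3] cursor@72

Answer: 72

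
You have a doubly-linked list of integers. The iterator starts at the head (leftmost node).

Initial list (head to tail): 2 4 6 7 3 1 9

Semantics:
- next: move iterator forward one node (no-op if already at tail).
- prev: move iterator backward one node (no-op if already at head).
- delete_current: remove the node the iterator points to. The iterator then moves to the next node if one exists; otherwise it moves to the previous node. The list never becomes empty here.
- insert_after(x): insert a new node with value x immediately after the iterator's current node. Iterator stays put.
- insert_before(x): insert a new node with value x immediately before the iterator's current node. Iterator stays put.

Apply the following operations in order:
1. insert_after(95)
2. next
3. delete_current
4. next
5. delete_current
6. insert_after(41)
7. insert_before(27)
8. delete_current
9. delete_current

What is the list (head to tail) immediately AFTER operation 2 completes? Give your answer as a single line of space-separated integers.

Answer: 2 95 4 6 7 3 1 9

Derivation:
After 1 (insert_after(95)): list=[2, 95, 4, 6, 7, 3, 1, 9] cursor@2
After 2 (next): list=[2, 95, 4, 6, 7, 3, 1, 9] cursor@95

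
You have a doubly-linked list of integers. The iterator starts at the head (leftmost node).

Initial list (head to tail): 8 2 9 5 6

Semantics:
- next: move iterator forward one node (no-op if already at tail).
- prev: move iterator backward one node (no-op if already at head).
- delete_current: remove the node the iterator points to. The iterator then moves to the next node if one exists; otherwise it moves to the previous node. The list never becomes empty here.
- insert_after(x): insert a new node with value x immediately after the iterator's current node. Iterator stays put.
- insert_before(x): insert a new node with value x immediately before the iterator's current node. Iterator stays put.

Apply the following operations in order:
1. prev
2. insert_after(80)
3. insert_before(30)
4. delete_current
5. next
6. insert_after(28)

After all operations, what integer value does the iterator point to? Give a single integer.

Answer: 2

Derivation:
After 1 (prev): list=[8, 2, 9, 5, 6] cursor@8
After 2 (insert_after(80)): list=[8, 80, 2, 9, 5, 6] cursor@8
After 3 (insert_before(30)): list=[30, 8, 80, 2, 9, 5, 6] cursor@8
After 4 (delete_current): list=[30, 80, 2, 9, 5, 6] cursor@80
After 5 (next): list=[30, 80, 2, 9, 5, 6] cursor@2
After 6 (insert_after(28)): list=[30, 80, 2, 28, 9, 5, 6] cursor@2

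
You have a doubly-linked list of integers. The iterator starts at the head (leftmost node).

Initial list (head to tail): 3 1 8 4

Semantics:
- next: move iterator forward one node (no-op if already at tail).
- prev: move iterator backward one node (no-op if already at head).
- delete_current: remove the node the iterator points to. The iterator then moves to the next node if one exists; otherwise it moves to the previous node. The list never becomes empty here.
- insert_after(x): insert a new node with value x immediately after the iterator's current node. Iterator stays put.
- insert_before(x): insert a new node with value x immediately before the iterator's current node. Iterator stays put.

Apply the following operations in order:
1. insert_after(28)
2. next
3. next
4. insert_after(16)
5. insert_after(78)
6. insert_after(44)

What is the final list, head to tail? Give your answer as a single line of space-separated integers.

Answer: 3 28 1 44 78 16 8 4

Derivation:
After 1 (insert_after(28)): list=[3, 28, 1, 8, 4] cursor@3
After 2 (next): list=[3, 28, 1, 8, 4] cursor@28
After 3 (next): list=[3, 28, 1, 8, 4] cursor@1
After 4 (insert_after(16)): list=[3, 28, 1, 16, 8, 4] cursor@1
After 5 (insert_after(78)): list=[3, 28, 1, 78, 16, 8, 4] cursor@1
After 6 (insert_after(44)): list=[3, 28, 1, 44, 78, 16, 8, 4] cursor@1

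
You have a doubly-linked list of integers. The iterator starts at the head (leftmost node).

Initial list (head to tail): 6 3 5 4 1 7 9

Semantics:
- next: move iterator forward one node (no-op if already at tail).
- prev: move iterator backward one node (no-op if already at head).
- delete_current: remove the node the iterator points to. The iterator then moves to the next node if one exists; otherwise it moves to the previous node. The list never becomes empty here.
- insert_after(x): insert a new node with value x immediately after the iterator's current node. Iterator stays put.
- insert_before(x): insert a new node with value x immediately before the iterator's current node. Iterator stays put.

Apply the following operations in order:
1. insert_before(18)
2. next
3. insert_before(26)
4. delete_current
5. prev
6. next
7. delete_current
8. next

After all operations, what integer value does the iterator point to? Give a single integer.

After 1 (insert_before(18)): list=[18, 6, 3, 5, 4, 1, 7, 9] cursor@6
After 2 (next): list=[18, 6, 3, 5, 4, 1, 7, 9] cursor@3
After 3 (insert_before(26)): list=[18, 6, 26, 3, 5, 4, 1, 7, 9] cursor@3
After 4 (delete_current): list=[18, 6, 26, 5, 4, 1, 7, 9] cursor@5
After 5 (prev): list=[18, 6, 26, 5, 4, 1, 7, 9] cursor@26
After 6 (next): list=[18, 6, 26, 5, 4, 1, 7, 9] cursor@5
After 7 (delete_current): list=[18, 6, 26, 4, 1, 7, 9] cursor@4
After 8 (next): list=[18, 6, 26, 4, 1, 7, 9] cursor@1

Answer: 1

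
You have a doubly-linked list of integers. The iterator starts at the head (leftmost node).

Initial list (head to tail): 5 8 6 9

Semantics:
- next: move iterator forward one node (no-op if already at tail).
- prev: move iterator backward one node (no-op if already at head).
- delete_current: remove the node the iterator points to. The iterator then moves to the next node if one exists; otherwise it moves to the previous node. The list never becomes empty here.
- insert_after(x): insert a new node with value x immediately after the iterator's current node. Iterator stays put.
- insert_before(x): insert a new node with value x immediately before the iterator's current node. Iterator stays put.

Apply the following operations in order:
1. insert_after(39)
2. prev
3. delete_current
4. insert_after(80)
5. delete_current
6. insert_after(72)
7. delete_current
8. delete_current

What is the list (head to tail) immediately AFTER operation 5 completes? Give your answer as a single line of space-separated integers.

After 1 (insert_after(39)): list=[5, 39, 8, 6, 9] cursor@5
After 2 (prev): list=[5, 39, 8, 6, 9] cursor@5
After 3 (delete_current): list=[39, 8, 6, 9] cursor@39
After 4 (insert_after(80)): list=[39, 80, 8, 6, 9] cursor@39
After 5 (delete_current): list=[80, 8, 6, 9] cursor@80

Answer: 80 8 6 9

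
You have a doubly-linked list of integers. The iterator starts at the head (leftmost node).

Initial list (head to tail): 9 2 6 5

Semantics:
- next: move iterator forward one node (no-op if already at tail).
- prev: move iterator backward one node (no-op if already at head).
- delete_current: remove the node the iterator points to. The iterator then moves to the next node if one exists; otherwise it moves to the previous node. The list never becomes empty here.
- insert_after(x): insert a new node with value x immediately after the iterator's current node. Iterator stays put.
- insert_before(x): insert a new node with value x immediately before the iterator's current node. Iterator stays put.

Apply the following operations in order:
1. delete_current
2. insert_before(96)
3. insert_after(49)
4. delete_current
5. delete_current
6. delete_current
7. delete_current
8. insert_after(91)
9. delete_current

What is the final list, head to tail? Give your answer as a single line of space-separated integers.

Answer: 91

Derivation:
After 1 (delete_current): list=[2, 6, 5] cursor@2
After 2 (insert_before(96)): list=[96, 2, 6, 5] cursor@2
After 3 (insert_after(49)): list=[96, 2, 49, 6, 5] cursor@2
After 4 (delete_current): list=[96, 49, 6, 5] cursor@49
After 5 (delete_current): list=[96, 6, 5] cursor@6
After 6 (delete_current): list=[96, 5] cursor@5
After 7 (delete_current): list=[96] cursor@96
After 8 (insert_after(91)): list=[96, 91] cursor@96
After 9 (delete_current): list=[91] cursor@91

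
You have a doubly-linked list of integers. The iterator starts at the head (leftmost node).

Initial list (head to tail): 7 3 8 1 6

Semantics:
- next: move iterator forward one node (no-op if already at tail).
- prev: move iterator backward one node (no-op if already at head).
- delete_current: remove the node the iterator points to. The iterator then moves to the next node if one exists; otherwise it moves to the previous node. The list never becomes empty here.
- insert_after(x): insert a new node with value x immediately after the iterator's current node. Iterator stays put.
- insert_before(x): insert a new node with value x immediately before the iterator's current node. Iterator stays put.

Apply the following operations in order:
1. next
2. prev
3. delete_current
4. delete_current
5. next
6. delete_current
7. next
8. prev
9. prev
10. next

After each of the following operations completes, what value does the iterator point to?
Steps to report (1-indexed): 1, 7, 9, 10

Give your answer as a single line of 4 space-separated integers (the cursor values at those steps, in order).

Answer: 3 6 8 6

Derivation:
After 1 (next): list=[7, 3, 8, 1, 6] cursor@3
After 2 (prev): list=[7, 3, 8, 1, 6] cursor@7
After 3 (delete_current): list=[3, 8, 1, 6] cursor@3
After 4 (delete_current): list=[8, 1, 6] cursor@8
After 5 (next): list=[8, 1, 6] cursor@1
After 6 (delete_current): list=[8, 6] cursor@6
After 7 (next): list=[8, 6] cursor@6
After 8 (prev): list=[8, 6] cursor@8
After 9 (prev): list=[8, 6] cursor@8
After 10 (next): list=[8, 6] cursor@6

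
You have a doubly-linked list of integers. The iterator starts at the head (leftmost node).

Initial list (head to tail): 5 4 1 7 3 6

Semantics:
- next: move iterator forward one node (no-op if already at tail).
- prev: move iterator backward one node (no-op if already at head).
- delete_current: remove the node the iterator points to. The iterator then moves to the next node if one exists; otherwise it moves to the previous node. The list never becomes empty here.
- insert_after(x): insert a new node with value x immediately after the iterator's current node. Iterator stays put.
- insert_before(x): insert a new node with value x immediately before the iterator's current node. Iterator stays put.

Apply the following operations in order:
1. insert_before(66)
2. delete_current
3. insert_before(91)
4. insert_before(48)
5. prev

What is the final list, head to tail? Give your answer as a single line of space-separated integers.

Answer: 66 91 48 4 1 7 3 6

Derivation:
After 1 (insert_before(66)): list=[66, 5, 4, 1, 7, 3, 6] cursor@5
After 2 (delete_current): list=[66, 4, 1, 7, 3, 6] cursor@4
After 3 (insert_before(91)): list=[66, 91, 4, 1, 7, 3, 6] cursor@4
After 4 (insert_before(48)): list=[66, 91, 48, 4, 1, 7, 3, 6] cursor@4
After 5 (prev): list=[66, 91, 48, 4, 1, 7, 3, 6] cursor@48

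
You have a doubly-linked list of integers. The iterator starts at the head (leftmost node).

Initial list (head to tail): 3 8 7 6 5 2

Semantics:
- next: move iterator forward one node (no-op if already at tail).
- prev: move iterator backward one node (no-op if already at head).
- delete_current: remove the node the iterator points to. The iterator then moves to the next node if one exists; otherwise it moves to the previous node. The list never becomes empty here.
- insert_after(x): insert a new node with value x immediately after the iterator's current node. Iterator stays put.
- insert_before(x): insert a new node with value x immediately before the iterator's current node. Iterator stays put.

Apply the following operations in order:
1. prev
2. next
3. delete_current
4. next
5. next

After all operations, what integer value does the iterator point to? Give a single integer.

After 1 (prev): list=[3, 8, 7, 6, 5, 2] cursor@3
After 2 (next): list=[3, 8, 7, 6, 5, 2] cursor@8
After 3 (delete_current): list=[3, 7, 6, 5, 2] cursor@7
After 4 (next): list=[3, 7, 6, 5, 2] cursor@6
After 5 (next): list=[3, 7, 6, 5, 2] cursor@5

Answer: 5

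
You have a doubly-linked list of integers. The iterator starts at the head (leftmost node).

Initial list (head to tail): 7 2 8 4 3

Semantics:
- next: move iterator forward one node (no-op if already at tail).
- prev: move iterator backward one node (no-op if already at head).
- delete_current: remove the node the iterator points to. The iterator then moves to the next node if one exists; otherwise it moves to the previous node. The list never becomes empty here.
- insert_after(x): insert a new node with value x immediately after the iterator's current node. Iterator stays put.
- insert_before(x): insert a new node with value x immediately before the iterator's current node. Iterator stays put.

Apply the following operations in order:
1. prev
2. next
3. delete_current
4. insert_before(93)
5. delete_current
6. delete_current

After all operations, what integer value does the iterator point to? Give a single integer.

Answer: 3

Derivation:
After 1 (prev): list=[7, 2, 8, 4, 3] cursor@7
After 2 (next): list=[7, 2, 8, 4, 3] cursor@2
After 3 (delete_current): list=[7, 8, 4, 3] cursor@8
After 4 (insert_before(93)): list=[7, 93, 8, 4, 3] cursor@8
After 5 (delete_current): list=[7, 93, 4, 3] cursor@4
After 6 (delete_current): list=[7, 93, 3] cursor@3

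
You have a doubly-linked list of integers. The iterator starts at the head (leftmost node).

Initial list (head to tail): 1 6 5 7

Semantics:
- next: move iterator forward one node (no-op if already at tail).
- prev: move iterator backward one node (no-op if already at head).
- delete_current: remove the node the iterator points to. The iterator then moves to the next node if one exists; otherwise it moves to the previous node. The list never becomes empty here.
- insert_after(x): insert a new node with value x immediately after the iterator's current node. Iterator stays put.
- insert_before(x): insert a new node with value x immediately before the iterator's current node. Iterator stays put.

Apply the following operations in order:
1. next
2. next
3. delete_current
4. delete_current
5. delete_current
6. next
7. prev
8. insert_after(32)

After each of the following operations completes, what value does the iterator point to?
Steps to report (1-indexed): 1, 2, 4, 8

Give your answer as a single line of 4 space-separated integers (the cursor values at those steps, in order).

After 1 (next): list=[1, 6, 5, 7] cursor@6
After 2 (next): list=[1, 6, 5, 7] cursor@5
After 3 (delete_current): list=[1, 6, 7] cursor@7
After 4 (delete_current): list=[1, 6] cursor@6
After 5 (delete_current): list=[1] cursor@1
After 6 (next): list=[1] cursor@1
After 7 (prev): list=[1] cursor@1
After 8 (insert_after(32)): list=[1, 32] cursor@1

Answer: 6 5 6 1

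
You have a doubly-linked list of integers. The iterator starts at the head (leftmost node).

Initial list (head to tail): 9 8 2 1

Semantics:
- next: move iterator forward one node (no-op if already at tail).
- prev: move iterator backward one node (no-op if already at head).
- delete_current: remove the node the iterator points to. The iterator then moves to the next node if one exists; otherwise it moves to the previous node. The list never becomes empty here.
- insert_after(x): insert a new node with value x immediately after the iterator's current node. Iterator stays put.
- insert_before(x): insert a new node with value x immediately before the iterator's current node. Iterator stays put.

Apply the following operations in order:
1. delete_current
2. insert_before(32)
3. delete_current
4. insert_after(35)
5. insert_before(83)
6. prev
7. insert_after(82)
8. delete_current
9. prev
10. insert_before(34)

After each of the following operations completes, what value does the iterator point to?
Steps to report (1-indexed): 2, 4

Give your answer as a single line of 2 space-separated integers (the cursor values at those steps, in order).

After 1 (delete_current): list=[8, 2, 1] cursor@8
After 2 (insert_before(32)): list=[32, 8, 2, 1] cursor@8
After 3 (delete_current): list=[32, 2, 1] cursor@2
After 4 (insert_after(35)): list=[32, 2, 35, 1] cursor@2
After 5 (insert_before(83)): list=[32, 83, 2, 35, 1] cursor@2
After 6 (prev): list=[32, 83, 2, 35, 1] cursor@83
After 7 (insert_after(82)): list=[32, 83, 82, 2, 35, 1] cursor@83
After 8 (delete_current): list=[32, 82, 2, 35, 1] cursor@82
After 9 (prev): list=[32, 82, 2, 35, 1] cursor@32
After 10 (insert_before(34)): list=[34, 32, 82, 2, 35, 1] cursor@32

Answer: 8 2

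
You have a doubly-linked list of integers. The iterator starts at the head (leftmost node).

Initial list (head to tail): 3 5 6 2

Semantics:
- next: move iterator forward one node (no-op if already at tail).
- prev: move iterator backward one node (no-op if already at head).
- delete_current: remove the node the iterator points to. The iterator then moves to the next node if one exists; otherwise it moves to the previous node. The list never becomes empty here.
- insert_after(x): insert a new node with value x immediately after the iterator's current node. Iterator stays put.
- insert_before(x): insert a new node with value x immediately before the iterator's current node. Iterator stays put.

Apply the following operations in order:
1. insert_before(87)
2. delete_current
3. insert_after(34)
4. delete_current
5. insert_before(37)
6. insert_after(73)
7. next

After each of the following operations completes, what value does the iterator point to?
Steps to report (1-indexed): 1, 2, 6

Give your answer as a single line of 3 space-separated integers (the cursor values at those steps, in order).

After 1 (insert_before(87)): list=[87, 3, 5, 6, 2] cursor@3
After 2 (delete_current): list=[87, 5, 6, 2] cursor@5
After 3 (insert_after(34)): list=[87, 5, 34, 6, 2] cursor@5
After 4 (delete_current): list=[87, 34, 6, 2] cursor@34
After 5 (insert_before(37)): list=[87, 37, 34, 6, 2] cursor@34
After 6 (insert_after(73)): list=[87, 37, 34, 73, 6, 2] cursor@34
After 7 (next): list=[87, 37, 34, 73, 6, 2] cursor@73

Answer: 3 5 34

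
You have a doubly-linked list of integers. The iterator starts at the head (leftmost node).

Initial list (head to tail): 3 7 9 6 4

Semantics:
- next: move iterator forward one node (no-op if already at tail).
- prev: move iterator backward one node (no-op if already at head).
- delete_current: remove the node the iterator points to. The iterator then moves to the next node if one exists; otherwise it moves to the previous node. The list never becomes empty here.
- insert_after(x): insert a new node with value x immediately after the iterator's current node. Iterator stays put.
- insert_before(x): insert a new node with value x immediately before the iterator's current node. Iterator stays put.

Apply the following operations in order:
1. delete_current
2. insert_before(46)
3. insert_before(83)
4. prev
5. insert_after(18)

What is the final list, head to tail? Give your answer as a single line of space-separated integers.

After 1 (delete_current): list=[7, 9, 6, 4] cursor@7
After 2 (insert_before(46)): list=[46, 7, 9, 6, 4] cursor@7
After 3 (insert_before(83)): list=[46, 83, 7, 9, 6, 4] cursor@7
After 4 (prev): list=[46, 83, 7, 9, 6, 4] cursor@83
After 5 (insert_after(18)): list=[46, 83, 18, 7, 9, 6, 4] cursor@83

Answer: 46 83 18 7 9 6 4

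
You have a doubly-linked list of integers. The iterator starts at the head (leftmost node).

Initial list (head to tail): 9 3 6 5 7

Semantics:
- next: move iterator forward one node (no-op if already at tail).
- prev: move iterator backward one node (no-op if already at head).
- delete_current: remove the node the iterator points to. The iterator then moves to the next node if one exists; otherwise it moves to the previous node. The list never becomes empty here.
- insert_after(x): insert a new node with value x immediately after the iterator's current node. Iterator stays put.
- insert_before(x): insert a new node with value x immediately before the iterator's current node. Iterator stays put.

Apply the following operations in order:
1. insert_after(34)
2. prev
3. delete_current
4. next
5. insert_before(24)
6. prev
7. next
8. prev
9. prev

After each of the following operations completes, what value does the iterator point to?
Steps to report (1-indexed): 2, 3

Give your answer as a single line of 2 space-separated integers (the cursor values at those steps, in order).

Answer: 9 34

Derivation:
After 1 (insert_after(34)): list=[9, 34, 3, 6, 5, 7] cursor@9
After 2 (prev): list=[9, 34, 3, 6, 5, 7] cursor@9
After 3 (delete_current): list=[34, 3, 6, 5, 7] cursor@34
After 4 (next): list=[34, 3, 6, 5, 7] cursor@3
After 5 (insert_before(24)): list=[34, 24, 3, 6, 5, 7] cursor@3
After 6 (prev): list=[34, 24, 3, 6, 5, 7] cursor@24
After 7 (next): list=[34, 24, 3, 6, 5, 7] cursor@3
After 8 (prev): list=[34, 24, 3, 6, 5, 7] cursor@24
After 9 (prev): list=[34, 24, 3, 6, 5, 7] cursor@34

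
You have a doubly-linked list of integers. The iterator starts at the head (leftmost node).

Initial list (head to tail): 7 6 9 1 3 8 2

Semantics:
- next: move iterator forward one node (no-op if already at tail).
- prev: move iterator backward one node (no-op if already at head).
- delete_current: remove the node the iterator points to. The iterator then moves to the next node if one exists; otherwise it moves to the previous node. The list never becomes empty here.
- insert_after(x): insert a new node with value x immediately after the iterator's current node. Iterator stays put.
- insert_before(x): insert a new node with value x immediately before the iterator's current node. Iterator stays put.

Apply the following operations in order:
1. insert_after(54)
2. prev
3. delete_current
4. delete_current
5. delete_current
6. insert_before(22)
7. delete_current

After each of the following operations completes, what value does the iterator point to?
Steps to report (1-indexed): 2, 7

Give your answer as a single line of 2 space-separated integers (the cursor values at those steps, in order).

Answer: 7 1

Derivation:
After 1 (insert_after(54)): list=[7, 54, 6, 9, 1, 3, 8, 2] cursor@7
After 2 (prev): list=[7, 54, 6, 9, 1, 3, 8, 2] cursor@7
After 3 (delete_current): list=[54, 6, 9, 1, 3, 8, 2] cursor@54
After 4 (delete_current): list=[6, 9, 1, 3, 8, 2] cursor@6
After 5 (delete_current): list=[9, 1, 3, 8, 2] cursor@9
After 6 (insert_before(22)): list=[22, 9, 1, 3, 8, 2] cursor@9
After 7 (delete_current): list=[22, 1, 3, 8, 2] cursor@1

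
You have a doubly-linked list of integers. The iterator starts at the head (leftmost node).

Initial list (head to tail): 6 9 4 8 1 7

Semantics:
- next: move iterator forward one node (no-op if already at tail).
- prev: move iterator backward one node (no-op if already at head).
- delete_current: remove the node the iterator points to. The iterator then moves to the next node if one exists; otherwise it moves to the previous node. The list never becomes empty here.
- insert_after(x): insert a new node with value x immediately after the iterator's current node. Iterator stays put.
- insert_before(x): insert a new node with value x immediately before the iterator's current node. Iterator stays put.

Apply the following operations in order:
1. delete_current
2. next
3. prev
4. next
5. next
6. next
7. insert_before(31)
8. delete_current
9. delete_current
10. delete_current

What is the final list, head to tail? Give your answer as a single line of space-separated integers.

Answer: 9 4 8

Derivation:
After 1 (delete_current): list=[9, 4, 8, 1, 7] cursor@9
After 2 (next): list=[9, 4, 8, 1, 7] cursor@4
After 3 (prev): list=[9, 4, 8, 1, 7] cursor@9
After 4 (next): list=[9, 4, 8, 1, 7] cursor@4
After 5 (next): list=[9, 4, 8, 1, 7] cursor@8
After 6 (next): list=[9, 4, 8, 1, 7] cursor@1
After 7 (insert_before(31)): list=[9, 4, 8, 31, 1, 7] cursor@1
After 8 (delete_current): list=[9, 4, 8, 31, 7] cursor@7
After 9 (delete_current): list=[9, 4, 8, 31] cursor@31
After 10 (delete_current): list=[9, 4, 8] cursor@8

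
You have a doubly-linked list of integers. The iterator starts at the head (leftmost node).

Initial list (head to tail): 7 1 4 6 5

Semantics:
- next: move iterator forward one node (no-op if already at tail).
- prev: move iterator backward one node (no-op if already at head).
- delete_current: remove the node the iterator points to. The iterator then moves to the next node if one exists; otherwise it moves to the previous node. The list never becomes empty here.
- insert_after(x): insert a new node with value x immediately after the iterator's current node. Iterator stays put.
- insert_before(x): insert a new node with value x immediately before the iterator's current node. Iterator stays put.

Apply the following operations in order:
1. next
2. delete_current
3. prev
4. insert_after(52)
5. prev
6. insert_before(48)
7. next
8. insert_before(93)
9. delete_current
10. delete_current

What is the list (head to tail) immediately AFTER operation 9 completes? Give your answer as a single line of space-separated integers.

After 1 (next): list=[7, 1, 4, 6, 5] cursor@1
After 2 (delete_current): list=[7, 4, 6, 5] cursor@4
After 3 (prev): list=[7, 4, 6, 5] cursor@7
After 4 (insert_after(52)): list=[7, 52, 4, 6, 5] cursor@7
After 5 (prev): list=[7, 52, 4, 6, 5] cursor@7
After 6 (insert_before(48)): list=[48, 7, 52, 4, 6, 5] cursor@7
After 7 (next): list=[48, 7, 52, 4, 6, 5] cursor@52
After 8 (insert_before(93)): list=[48, 7, 93, 52, 4, 6, 5] cursor@52
After 9 (delete_current): list=[48, 7, 93, 4, 6, 5] cursor@4

Answer: 48 7 93 4 6 5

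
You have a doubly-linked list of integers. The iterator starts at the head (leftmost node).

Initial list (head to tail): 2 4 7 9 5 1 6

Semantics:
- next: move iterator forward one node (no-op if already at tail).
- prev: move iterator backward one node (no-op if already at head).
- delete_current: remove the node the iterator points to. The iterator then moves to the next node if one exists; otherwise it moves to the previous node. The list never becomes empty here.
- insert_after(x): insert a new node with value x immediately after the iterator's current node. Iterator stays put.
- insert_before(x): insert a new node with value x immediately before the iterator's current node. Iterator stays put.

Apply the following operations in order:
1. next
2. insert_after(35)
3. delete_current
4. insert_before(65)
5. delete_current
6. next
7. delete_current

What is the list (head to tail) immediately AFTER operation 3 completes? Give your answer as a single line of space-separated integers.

Answer: 2 35 7 9 5 1 6

Derivation:
After 1 (next): list=[2, 4, 7, 9, 5, 1, 6] cursor@4
After 2 (insert_after(35)): list=[2, 4, 35, 7, 9, 5, 1, 6] cursor@4
After 3 (delete_current): list=[2, 35, 7, 9, 5, 1, 6] cursor@35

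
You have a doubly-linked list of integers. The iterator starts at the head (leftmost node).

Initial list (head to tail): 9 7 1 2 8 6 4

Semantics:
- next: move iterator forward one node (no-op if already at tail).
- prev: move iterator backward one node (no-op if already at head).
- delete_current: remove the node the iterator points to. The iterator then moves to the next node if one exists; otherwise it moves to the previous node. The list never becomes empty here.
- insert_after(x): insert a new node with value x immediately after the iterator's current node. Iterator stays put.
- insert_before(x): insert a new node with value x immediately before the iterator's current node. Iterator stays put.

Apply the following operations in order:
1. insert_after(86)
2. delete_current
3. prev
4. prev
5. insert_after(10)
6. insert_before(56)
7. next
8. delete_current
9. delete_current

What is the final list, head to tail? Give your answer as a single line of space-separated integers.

After 1 (insert_after(86)): list=[9, 86, 7, 1, 2, 8, 6, 4] cursor@9
After 2 (delete_current): list=[86, 7, 1, 2, 8, 6, 4] cursor@86
After 3 (prev): list=[86, 7, 1, 2, 8, 6, 4] cursor@86
After 4 (prev): list=[86, 7, 1, 2, 8, 6, 4] cursor@86
After 5 (insert_after(10)): list=[86, 10, 7, 1, 2, 8, 6, 4] cursor@86
After 6 (insert_before(56)): list=[56, 86, 10, 7, 1, 2, 8, 6, 4] cursor@86
After 7 (next): list=[56, 86, 10, 7, 1, 2, 8, 6, 4] cursor@10
After 8 (delete_current): list=[56, 86, 7, 1, 2, 8, 6, 4] cursor@7
After 9 (delete_current): list=[56, 86, 1, 2, 8, 6, 4] cursor@1

Answer: 56 86 1 2 8 6 4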